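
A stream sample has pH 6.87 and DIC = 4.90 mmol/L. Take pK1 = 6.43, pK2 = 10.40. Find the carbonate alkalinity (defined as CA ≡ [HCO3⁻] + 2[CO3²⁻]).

CA = 3.60 mmol/L

CA = [HCO3⁻] + 2[CO3²⁻] = (α₁ + 2α₂)·DIC
At pH 6.87: [H⁺]/K1 = 10^-0.44 = 0.36308, K2/[H⁺] = 10^-3.53 = 0.00029512
α₁ = 1/(1 + 0.36308 + 0.00029512) = 1/1.3634 = 0.7335; α₂ = α₁·K2/[H⁺] = 0.0002165
α₁ + 2α₂ = 0.7339
CA = 0.7339 × 4.90 = 3.60 mmol/L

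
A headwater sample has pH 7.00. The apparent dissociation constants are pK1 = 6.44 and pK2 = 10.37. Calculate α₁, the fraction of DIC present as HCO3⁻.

α₁ = 1 / (1 + [H⁺]/K1 + K2/[H⁺]) = 1 / (1 + 10^-0.56 + 10^-3.37)
   = 1 / (1 + 0.27542 + 0.00042658) = 1/1.2758 = 0.7838

α₁ = 0.784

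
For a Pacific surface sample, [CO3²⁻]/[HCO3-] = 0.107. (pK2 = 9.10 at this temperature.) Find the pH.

pH = 8.13

From K2 = [H⁺][CO3²⁻]/[HCO3-]:  pH = pK2 + log₁₀([CO3²⁻]/[HCO3-])
log₁₀(0.107) = -0.971
pH = 9.10 + (-0.971) = 8.13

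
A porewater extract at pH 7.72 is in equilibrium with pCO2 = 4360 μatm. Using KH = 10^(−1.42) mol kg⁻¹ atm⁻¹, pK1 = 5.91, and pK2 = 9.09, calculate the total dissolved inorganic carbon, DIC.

DIC = 11.3 mmol/kg

[CO2*] = KH · pCO2 = 10^(−1.42) × 4360×10^-6 = 1.658×10^-4 mol/kg
α₀ = 1/(1 + K1/[H⁺] + K1K2/[H⁺]²) = 1/(1 + 10^+1.81 + 10^+0.44) = 0.01464
DIC = [CO2*]/α₀ = 1.658×10^-4 / 0.01464 = 11.3 mmol/kg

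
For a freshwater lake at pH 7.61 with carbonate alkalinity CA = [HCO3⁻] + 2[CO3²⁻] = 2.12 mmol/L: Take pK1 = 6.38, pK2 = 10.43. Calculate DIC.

CA = [HCO3⁻] + 2[CO3²⁻] = (α₁ + 2α₂)·DIC
At pH 7.61: [H⁺]/K1 = 10^-1.23 = 0.058884, K2/[H⁺] = 10^-2.82 = 0.0015136
α₁ = 1/(1 + 0.058884 + 0.0015136) = 1/1.0604 = 0.9430; α₂ = α₁·K2/[H⁺] = 0.001427
α₁ + 2α₂ = 0.9459
DIC = CA / (α₁ + 2α₂) = 2.12 / 0.9459 = 2.24 mmol/L

DIC = 2.24 mmol/L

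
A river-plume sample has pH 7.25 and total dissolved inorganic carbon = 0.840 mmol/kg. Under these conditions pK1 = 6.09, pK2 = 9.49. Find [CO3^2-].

[CO3²⁻] = 4.50 μmol/kg

α₂ = 1 / (1 + [H⁺]/K2 + [H⁺]²/(K1K2)) = 1 / (1 + 10^+2.24 + 10^+1.08)
   = 1 / (1 + 173.78 + 12.023) = 1/186.80 = 0.005353
[CO3²⁻] = α₂ × DIC = 0.005353 × 0.840 = 0.00450 mmol/kg = 4.50 μmol/kg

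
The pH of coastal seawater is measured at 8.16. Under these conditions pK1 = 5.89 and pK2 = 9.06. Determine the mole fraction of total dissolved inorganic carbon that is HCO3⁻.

α₁ = 1 / (1 + [H⁺]/K1 + K2/[H⁺]) = 1 / (1 + 10^-2.27 + 10^-0.90)
   = 1 / (1 + 0.0053703 + 0.12589) = 1/1.1313 = 0.8840

α₁ = 0.884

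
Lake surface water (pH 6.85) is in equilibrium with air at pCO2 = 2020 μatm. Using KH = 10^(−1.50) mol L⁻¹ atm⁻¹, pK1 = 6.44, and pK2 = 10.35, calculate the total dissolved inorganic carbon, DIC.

DIC = 0.228 mmol/L

[CO2*] = KH · pCO2 = 10^(−1.50) × 2020×10^-6 = 6.388×10^-5 mol/L
α₀ = 1/(1 + K1/[H⁺] + K1K2/[H⁺]²) = 1/(1 + 10^+0.41 + 10^-3.09) = 0.2800
DIC = [CO2*]/α₀ = 6.388×10^-5 / 0.2800 = 0.228 mmol/L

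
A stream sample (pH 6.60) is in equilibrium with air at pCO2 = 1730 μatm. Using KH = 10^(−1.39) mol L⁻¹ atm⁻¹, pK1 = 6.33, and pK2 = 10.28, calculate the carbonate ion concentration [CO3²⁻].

[CO2*] = KH · pCO2 = 10^(−1.39) × 1730×10^-6 = 7.048×10^-5 mol/L
α₀ = 1/(1 + K1/[H⁺] + K1K2/[H⁺]²) = 1/(1 + 10^+0.27 + 10^-3.41) = 0.3493
DIC = [CO2*]/α₀ = 7.048×10^-5 / 0.3493 = 0.2017 mmol/L
[CO3²⁻] = α₂·DIC; α₂ = 0.0001359, so [CO3²⁻] = 0.0001359 × 0.2017 = 2.74×10^-5 mmol/L = 0.0274 μmol/L

[CO3²⁻] = 0.0274 μmol/L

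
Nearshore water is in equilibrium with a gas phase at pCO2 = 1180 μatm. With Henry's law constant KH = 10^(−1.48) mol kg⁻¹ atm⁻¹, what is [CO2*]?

KH = 10^(−1.48) = 3.311×10^-2 mol kg⁻¹ atm⁻¹
[CO2*] = KH · pCO2 = 3.311×10^-2 × 1180×10^-6 atm = 3.91×10^-5 mol/kg

[CO2*] = 39.1 μmol/kg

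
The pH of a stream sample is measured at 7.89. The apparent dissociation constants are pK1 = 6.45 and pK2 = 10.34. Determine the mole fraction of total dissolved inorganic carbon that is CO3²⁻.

α₂ = 0.00341

α₂ = 1 / (1 + [H⁺]/K2 + [H⁺]²/(K1K2)) = 1 / (1 + 10^+2.45 + 10^+1.01)
   = 1 / (1 + 281.84 + 10.233) = 1/293.07 = 0.003412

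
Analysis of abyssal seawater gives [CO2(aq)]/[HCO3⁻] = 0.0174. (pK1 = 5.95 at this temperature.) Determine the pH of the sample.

pH = 7.71

From K1 = [H⁺][HCO3⁻]/[CO2(aq)]:  pH = pK1 − log₁₀([CO2(aq)]/[HCO3⁻])
log₁₀(0.0174) = -1.759
pH = 5.95 − (-1.759) = 7.71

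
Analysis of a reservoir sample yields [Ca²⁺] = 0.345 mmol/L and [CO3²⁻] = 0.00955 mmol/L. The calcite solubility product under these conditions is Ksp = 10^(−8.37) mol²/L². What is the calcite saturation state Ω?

Ω = 0.772

Ksp = 10^(−8.37) = 4.266×10^-9
Ω = [Ca²⁺][CO3²⁻]/Ksp = (0.345×10^-3)(0.00955×10^-3) / 4.266×10^-9 = 0.772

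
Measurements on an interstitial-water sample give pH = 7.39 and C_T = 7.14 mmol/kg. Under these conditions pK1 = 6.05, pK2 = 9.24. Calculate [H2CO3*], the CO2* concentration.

α₀ = 1 / (1 + K1/[H⁺] + K1K2/[H⁺]²) = 1 / (1 + 10^+1.34 + 10^-0.51)
   = 1 / (1 + 21.878 + 0.30903) = 1/23.187 = 0.04313
[CO2*] = α₀ × DIC = 0.04313 × 7.14 = 0.308 mmol/kg

[CO2*] = 0.308 mmol/kg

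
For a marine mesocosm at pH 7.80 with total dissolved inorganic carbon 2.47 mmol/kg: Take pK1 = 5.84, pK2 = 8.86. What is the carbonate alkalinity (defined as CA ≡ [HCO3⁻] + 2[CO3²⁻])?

CA = 2.64 mmol/kg

CA = [HCO3⁻] + 2[CO3²⁻] = (α₁ + 2α₂)·DIC
At pH 7.80: [H⁺]/K1 = 10^-1.96 = 0.010965, K2/[H⁺] = 10^-1.06 = 0.087096
α₁ = 1/(1 + 0.010965 + 0.087096) = 1/1.0981 = 0.9107; α₂ = α₁·K2/[H⁺] = 0.07932
α₁ + 2α₂ = 1.0693
CA = 1.0693 × 2.47 = 2.64 mmol/kg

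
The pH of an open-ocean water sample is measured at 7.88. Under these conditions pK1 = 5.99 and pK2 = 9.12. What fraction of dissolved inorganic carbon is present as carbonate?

α₂ = 1 / (1 + [H⁺]/K2 + [H⁺]²/(K1K2)) = 1 / (1 + 10^+1.24 + 10^-0.65)
   = 1 / (1 + 17.378 + 0.22387) = 1/18.602 = 0.05376

α₂ = 0.0538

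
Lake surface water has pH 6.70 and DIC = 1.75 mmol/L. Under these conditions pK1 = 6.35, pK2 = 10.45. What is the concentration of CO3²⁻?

α₂ = 1 / (1 + [H⁺]/K2 + [H⁺]²/(K1K2)) = 1 / (1 + 10^+3.75 + 10^+3.40)
   = 1 / (1 + 5623.4 + 2511.9) = 1/8136.3 = 0.0001229
[CO3²⁻] = α₂ × DIC = 0.0001229 × 1.75 = 0.000215 mmol/L = 0.215 μmol/L

[CO3²⁻] = 0.215 μmol/L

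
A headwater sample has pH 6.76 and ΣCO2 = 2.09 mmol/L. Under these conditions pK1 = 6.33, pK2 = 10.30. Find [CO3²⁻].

α₂ = 1 / (1 + [H⁺]/K2 + [H⁺]²/(K1K2)) = 1 / (1 + 10^+3.54 + 10^+3.11)
   = 1 / (1 + 3467.4 + 1288.2) = 1/4756.6 = 0.0002102
[CO3²⁻] = α₂ × DIC = 0.0002102 × 2.09 = 0.000439 mmol/L = 0.439 μmol/L

[CO3²⁻] = 0.439 μmol/L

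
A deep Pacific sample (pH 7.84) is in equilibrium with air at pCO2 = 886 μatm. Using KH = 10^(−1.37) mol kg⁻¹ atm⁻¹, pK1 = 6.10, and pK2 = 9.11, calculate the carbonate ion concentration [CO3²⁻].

[CO3²⁻] = 0.112 mmol/kg

[CO2*] = KH · pCO2 = 10^(−1.37) × 886×10^-6 = 3.779×10^-5 mol/kg
α₀ = 1/(1 + K1/[H⁺] + K1K2/[H⁺]²) = 1/(1 + 10^+1.74 + 10^+0.47) = 0.01698
DIC = [CO2*]/α₀ = 3.779×10^-5 / 0.01698 = 2.226 mmol/kg
[CO3²⁻] = α₂·DIC; α₂ = 0.05010, so [CO3²⁻] = 0.05010 × 2.226 = 0.112 mmol/kg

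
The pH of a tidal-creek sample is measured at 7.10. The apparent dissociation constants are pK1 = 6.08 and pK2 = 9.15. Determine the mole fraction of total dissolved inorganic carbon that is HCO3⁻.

α₁ = 1 / (1 + [H⁺]/K1 + K2/[H⁺]) = 1 / (1 + 10^-1.02 + 10^-2.05)
   = 1 / (1 + 0.095499 + 0.0089125) = 1/1.1044 = 0.9055

α₁ = 0.905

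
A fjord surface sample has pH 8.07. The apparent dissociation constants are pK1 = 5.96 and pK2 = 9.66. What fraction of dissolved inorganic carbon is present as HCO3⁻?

α₁ = 0.968

α₁ = 1 / (1 + [H⁺]/K1 + K2/[H⁺]) = 1 / (1 + 10^-2.11 + 10^-1.59)
   = 1 / (1 + 0.0077625 + 0.025704) = 1/1.0335 = 0.9676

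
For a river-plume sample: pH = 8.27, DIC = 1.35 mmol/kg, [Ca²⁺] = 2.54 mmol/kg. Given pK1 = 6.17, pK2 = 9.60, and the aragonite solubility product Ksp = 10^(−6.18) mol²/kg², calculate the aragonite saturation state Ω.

Ω = 0.230

α₂ = 1 / (1 + [H⁺]/K2 + [H⁺]²/(K1K2)) = 1 / (1 + 10^+1.33 + 10^-0.77)
   = 1 / (1 + 21.380 + 0.16982) = 1/22.549 = 0.04435
[CO3²⁻] = α₂ × DIC = 0.04435 × 1.35 = 0.05987 mmol/kg
Ksp = 10^(−6.18) = 6.607×10^-7
Ω = [Ca²⁺][CO3²⁻]/Ksp = (2.54×10^-3)(5.987×10^-5) / 6.607×10^-7 = 0.230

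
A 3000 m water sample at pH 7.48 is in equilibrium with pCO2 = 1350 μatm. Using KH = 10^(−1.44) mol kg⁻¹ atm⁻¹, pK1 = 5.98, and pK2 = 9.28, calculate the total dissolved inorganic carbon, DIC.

[CO2*] = KH · pCO2 = 10^(−1.44) × 1350×10^-6 = 4.902×10^-5 mol/kg
α₀ = 1/(1 + K1/[H⁺] + K1K2/[H⁺]²) = 1/(1 + 10^+1.50 + 10^-0.30) = 0.03019
DIC = [CO2*]/α₀ = 4.902×10^-5 / 0.03019 = 1.62 mmol/kg

DIC = 1.62 mmol/kg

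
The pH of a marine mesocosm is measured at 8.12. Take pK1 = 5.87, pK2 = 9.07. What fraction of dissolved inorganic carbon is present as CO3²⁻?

α₂ = 0.100

α₂ = 1 / (1 + [H⁺]/K2 + [H⁺]²/(K1K2)) = 1 / (1 + 10^+0.95 + 10^-1.30)
   = 1 / (1 + 8.9125 + 0.050119) = 1/9.9626 = 0.1004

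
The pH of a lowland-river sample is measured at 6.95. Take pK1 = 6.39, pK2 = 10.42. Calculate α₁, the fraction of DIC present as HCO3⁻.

α₁ = 1 / (1 + [H⁺]/K1 + K2/[H⁺]) = 1 / (1 + 10^-0.56 + 10^-3.47)
   = 1 / (1 + 0.27542 + 0.00033884) = 1/1.2758 = 0.7838

α₁ = 0.784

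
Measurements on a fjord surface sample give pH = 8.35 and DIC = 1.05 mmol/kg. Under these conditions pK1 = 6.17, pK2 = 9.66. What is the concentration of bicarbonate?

[HCO3⁻] = 0.995 mmol/kg

α₁ = 1 / (1 + [H⁺]/K1 + K2/[H⁺]) = 1 / (1 + 10^-2.18 + 10^-1.31)
   = 1 / (1 + 0.0066069 + 0.048978) = 1/1.0556 = 0.9473
[HCO3⁻] = α₁ × DIC = 0.9473 × 1.05 = 0.995 mmol/kg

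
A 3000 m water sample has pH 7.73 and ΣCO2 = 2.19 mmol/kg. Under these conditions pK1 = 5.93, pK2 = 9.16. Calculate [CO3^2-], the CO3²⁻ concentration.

α₂ = 1 / (1 + [H⁺]/K2 + [H⁺]²/(K1K2)) = 1 / (1 + 10^+1.43 + 10^-0.37)
   = 1 / (1 + 26.915 + 0.42658) = 1/28.342 = 0.03528
[CO3²⁻] = α₂ × DIC = 0.03528 × 2.19 = 0.0773 mmol/kg

[CO3²⁻] = 0.0773 mmol/kg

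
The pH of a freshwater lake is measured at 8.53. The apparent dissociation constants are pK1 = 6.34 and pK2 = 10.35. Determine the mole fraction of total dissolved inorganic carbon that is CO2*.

α₀ = 1 / (1 + K1/[H⁺] + K1K2/[H⁺]²) = 1 / (1 + 10^+2.19 + 10^+0.37)
   = 1 / (1 + 154.88 + 2.3442) = 1/158.23 = 0.006320

α₀ = 0.00632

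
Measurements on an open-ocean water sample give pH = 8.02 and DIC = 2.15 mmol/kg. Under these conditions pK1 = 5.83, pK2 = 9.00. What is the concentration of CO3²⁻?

[CO3²⁻] = 0.203 mmol/kg

α₂ = 1 / (1 + [H⁺]/K2 + [H⁺]²/(K1K2)) = 1 / (1 + 10^+0.98 + 10^-1.21)
   = 1 / (1 + 9.5499 + 0.061660) = 1/10.612 = 0.09424
[CO3²⁻] = α₂ × DIC = 0.09424 × 2.15 = 0.203 mmol/kg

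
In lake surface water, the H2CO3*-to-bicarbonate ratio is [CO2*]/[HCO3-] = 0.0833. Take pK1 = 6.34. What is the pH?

From K1 = [H⁺][HCO3-]/[CO2*]:  pH = pK1 − log₁₀([CO2*]/[HCO3-])
log₁₀(0.0833) = -1.079
pH = 6.34 − (-1.079) = 7.42

pH = 7.42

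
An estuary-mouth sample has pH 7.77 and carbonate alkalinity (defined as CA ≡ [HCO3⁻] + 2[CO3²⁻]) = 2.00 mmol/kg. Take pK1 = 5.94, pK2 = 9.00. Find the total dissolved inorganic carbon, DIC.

DIC = 1.92 mmol/kg

CA = [HCO3⁻] + 2[CO3²⁻] = (α₁ + 2α₂)·DIC
At pH 7.77: [H⁺]/K1 = 10^-1.83 = 0.014791, K2/[H⁺] = 10^-1.23 = 0.058884
α₁ = 1/(1 + 0.014791 + 0.058884) = 1/1.0737 = 0.9314; α₂ = α₁·K2/[H⁺] = 0.05484
α₁ + 2α₂ = 1.0411
DIC = CA / (α₁ + 2α₂) = 2.00 / 1.0411 = 1.92 mmol/kg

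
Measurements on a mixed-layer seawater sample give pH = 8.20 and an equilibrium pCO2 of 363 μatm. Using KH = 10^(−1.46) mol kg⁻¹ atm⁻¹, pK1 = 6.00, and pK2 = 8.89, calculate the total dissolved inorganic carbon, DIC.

DIC = 2.41 mmol/kg

[CO2*] = KH · pCO2 = 10^(−1.46) × 363×10^-6 = 1.259×10^-5 mol/kg
α₀ = 1/(1 + K1/[H⁺] + K1K2/[H⁺]²) = 1/(1 + 10^+2.20 + 10^+1.51) = 0.005212
DIC = [CO2*]/α₀ = 1.259×10^-5 / 0.005212 = 2.41 mmol/kg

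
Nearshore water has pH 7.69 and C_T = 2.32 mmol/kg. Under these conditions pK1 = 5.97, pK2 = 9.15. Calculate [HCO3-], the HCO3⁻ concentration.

α₁ = 1 / (1 + [H⁺]/K1 + K2/[H⁺]) = 1 / (1 + 10^-1.72 + 10^-1.46)
   = 1 / (1 + 0.019055 + 0.034674) = 1/1.0537 = 0.9490
[HCO3⁻] = α₁ × DIC = 0.9490 × 2.32 = 2.20 mmol/kg

[HCO3⁻] = 2.20 mmol/kg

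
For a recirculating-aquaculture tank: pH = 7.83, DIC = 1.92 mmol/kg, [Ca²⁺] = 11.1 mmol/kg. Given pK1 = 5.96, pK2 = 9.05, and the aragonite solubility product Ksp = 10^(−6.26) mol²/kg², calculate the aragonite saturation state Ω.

Ω = 2.18

α₂ = 1 / (1 + [H⁺]/K2 + [H⁺]²/(K1K2)) = 1 / (1 + 10^+1.22 + 10^-0.65)
   = 1 / (1 + 16.596 + 0.22387) = 1/17.820 = 0.05612
[CO3²⁻] = α₂ × DIC = 0.05612 × 1.92 = 0.1077 mmol/kg
Ksp = 10^(−6.26) = 5.495×10^-7
Ω = [Ca²⁺][CO3²⁻]/Ksp = (11.1×10^-3)(1.077×10^-4) / 5.495×10^-7 = 2.18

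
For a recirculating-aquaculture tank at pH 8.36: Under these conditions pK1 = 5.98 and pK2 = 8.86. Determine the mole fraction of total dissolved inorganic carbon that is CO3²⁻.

α₂ = 1 / (1 + [H⁺]/K2 + [H⁺]²/(K1K2)) = 1 / (1 + 10^+0.50 + 10^-1.88)
   = 1 / (1 + 3.1623 + 0.013183) = 1/4.1755 = 0.2395

α₂ = 0.239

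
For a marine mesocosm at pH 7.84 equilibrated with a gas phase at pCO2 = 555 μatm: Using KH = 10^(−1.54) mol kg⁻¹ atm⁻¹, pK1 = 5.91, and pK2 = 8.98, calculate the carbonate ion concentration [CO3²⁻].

[CO2*] = KH · pCO2 = 10^(−1.54) × 555×10^-6 = 1.601×10^-5 mol/kg
α₀ = 1/(1 + K1/[H⁺] + K1K2/[H⁺]²) = 1/(1 + 10^+1.93 + 10^+0.79) = 0.01084
DIC = [CO2*]/α₀ = 1.601×10^-5 / 0.01084 = 1.477 mmol/kg
[CO3²⁻] = α₂·DIC; α₂ = 0.06682, so [CO3²⁻] = 0.06682 × 1.477 = 0.0987 mmol/kg

[CO3²⁻] = 0.0987 mmol/kg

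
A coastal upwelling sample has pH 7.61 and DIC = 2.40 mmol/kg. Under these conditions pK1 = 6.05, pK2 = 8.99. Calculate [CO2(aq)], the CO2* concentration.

α₀ = 1 / (1 + K1/[H⁺] + K1K2/[H⁺]²) = 1 / (1 + 10^+1.56 + 10^+0.18)
   = 1 / (1 + 36.308 + 1.5136) = 1/38.821 = 0.02576
[CO2*] = α₀ × DIC = 0.02576 × 2.40 = 0.0618 mmol/kg

[CO2*] = 0.0618 mmol/kg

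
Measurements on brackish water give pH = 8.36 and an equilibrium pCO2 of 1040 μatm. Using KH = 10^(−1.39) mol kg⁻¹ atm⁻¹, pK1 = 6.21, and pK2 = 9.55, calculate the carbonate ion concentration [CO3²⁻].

[CO2*] = KH · pCO2 = 10^(−1.39) × 1040×10^-6 = 4.237×10^-5 mol/kg
α₀ = 1/(1 + K1/[H⁺] + K1K2/[H⁺]²) = 1/(1 + 10^+2.15 + 10^+0.96) = 0.006606
DIC = [CO2*]/α₀ = 4.237×10^-5 / 0.006606 = 6.413 mmol/kg
[CO3²⁻] = α₂·DIC; α₂ = 0.06025, so [CO3²⁻] = 0.06025 × 6.413 = 0.386 mmol/kg

[CO3²⁻] = 0.386 mmol/kg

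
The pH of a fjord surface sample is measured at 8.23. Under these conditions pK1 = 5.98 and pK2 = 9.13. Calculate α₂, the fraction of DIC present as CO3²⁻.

α₂ = 0.111

α₂ = 1 / (1 + [H⁺]/K2 + [H⁺]²/(K1K2)) = 1 / (1 + 10^+0.90 + 10^-1.35)
   = 1 / (1 + 7.9433 + 0.044668) = 1/8.9880 = 0.1113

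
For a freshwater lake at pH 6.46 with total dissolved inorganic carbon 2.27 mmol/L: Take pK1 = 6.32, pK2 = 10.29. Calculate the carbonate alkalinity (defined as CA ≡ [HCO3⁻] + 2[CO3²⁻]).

CA = 1.32 mmol/L

CA = [HCO3⁻] + 2[CO3²⁻] = (α₁ + 2α₂)·DIC
At pH 6.46: [H⁺]/K1 = 10^-0.14 = 0.72444, K2/[H⁺] = 10^-3.83 = 0.00014791
α₁ = 1/(1 + 0.72444 + 0.00014791) = 1/1.7246 = 0.5799; α₂ = α₁·K2/[H⁺] = 8.577×10^-5
α₁ + 2α₂ = 0.5800
CA = 0.5800 × 2.27 = 1.32 mmol/L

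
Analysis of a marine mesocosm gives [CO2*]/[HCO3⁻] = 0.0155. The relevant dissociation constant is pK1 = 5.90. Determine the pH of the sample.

From K1 = [H⁺][HCO3⁻]/[CO2*]:  pH = pK1 − log₁₀([CO2*]/[HCO3⁻])
log₁₀(0.0155) = -1.810
pH = 5.90 − (-1.810) = 7.71

pH = 7.71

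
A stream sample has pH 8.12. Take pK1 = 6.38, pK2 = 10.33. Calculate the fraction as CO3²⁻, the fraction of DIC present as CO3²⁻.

α₂ = 0.00602

α₂ = 1 / (1 + [H⁺]/K2 + [H⁺]²/(K1K2)) = 1 / (1 + 10^+2.21 + 10^+0.47)
   = 1 / (1 + 162.18 + 2.9512) = 1/166.13 = 0.006019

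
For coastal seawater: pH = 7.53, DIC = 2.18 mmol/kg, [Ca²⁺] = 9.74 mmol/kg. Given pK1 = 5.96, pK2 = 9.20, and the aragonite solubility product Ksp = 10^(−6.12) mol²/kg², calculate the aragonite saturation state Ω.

α₂ = 1 / (1 + [H⁺]/K2 + [H⁺]²/(K1K2)) = 1 / (1 + 10^+1.67 + 10^+0.10)
   = 1 / (1 + 46.774 + 1.2589) = 1/49.032 = 0.02039
[CO3²⁻] = α₂ × DIC = 0.02039 × 2.18 = 0.04446 mmol/kg
Ksp = 10^(−6.12) = 7.586×10^-7
Ω = [Ca²⁺][CO3²⁻]/Ksp = (9.74×10^-3)(4.446×10^-5) / 7.586×10^-7 = 0.571

Ω = 0.571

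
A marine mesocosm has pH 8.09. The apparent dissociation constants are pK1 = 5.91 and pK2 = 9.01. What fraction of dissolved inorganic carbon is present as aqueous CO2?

α₀ = 1 / (1 + K1/[H⁺] + K1K2/[H⁺]²) = 1 / (1 + 10^+2.18 + 10^+1.26)
   = 1 / (1 + 151.36 + 18.197) = 1/170.55 = 0.005863

α₀ = 0.00586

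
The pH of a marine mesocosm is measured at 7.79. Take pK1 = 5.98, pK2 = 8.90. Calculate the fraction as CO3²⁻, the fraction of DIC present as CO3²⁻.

α₂ = 0.0710

α₂ = 1 / (1 + [H⁺]/K2 + [H⁺]²/(K1K2)) = 1 / (1 + 10^+1.11 + 10^-0.70)
   = 1 / (1 + 12.882 + 0.19953) = 1/14.082 = 0.07101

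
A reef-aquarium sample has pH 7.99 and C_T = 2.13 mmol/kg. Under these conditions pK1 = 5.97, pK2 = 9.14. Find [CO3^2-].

[CO3²⁻] = 0.140 mmol/kg

α₂ = 1 / (1 + [H⁺]/K2 + [H⁺]²/(K1K2)) = 1 / (1 + 10^+1.15 + 10^-0.87)
   = 1 / (1 + 14.125 + 0.13490) = 1/15.260 = 0.06553
[CO3²⁻] = α₂ × DIC = 0.06553 × 2.13 = 0.140 mmol/kg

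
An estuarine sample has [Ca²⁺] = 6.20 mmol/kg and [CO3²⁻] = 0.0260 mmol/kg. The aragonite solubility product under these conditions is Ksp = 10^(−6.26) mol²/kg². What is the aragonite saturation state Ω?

Ω = 0.293

Ksp = 10^(−6.26) = 5.495×10^-7
Ω = [Ca²⁺][CO3²⁻]/Ksp = (6.20×10^-3)(0.0260×10^-3) / 5.495×10^-7 = 0.293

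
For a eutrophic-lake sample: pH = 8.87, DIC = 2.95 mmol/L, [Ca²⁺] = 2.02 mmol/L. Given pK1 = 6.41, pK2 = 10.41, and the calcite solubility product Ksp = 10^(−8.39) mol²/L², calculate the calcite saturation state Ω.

Ω = 40.9

α₂ = 1 / (1 + [H⁺]/K2 + [H⁺]²/(K1K2)) = 1 / (1 + 10^+1.54 + 10^-0.92)
   = 1 / (1 + 34.674 + 0.12023) = 1/35.794 = 0.02794
[CO3²⁻] = α₂ × DIC = 0.02794 × 2.95 = 0.08242 mmol/L
Ksp = 10^(−8.39) = 4.074×10^-9
Ω = [Ca²⁺][CO3²⁻]/Ksp = (2.02×10^-3)(8.242×10^-5) / 4.074×10^-9 = 40.9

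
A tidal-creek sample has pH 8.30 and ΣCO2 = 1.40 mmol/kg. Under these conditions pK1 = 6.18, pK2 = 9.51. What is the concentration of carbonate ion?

α₂ = 1 / (1 + [H⁺]/K2 + [H⁺]²/(K1K2)) = 1 / (1 + 10^+1.21 + 10^-0.91)
   = 1 / (1 + 16.218 + 0.12303) = 1/17.341 = 0.05767
[CO3²⁻] = α₂ × DIC = 0.05767 × 1.40 = 0.0807 mmol/kg

[CO3²⁻] = 0.0807 mmol/kg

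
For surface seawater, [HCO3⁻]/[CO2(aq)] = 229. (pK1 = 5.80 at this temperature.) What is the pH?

From K1 = [H⁺][HCO3⁻]/[CO2(aq)]:  pH = pK1 + log₁₀([HCO3⁻]/[CO2(aq)])
log₁₀(229) = +2.360
pH = 5.80 + (+2.360) = 8.16

pH = 8.16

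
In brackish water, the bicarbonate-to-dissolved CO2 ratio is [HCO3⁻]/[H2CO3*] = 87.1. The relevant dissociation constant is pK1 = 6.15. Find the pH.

From K1 = [H⁺][HCO3⁻]/[H2CO3*]:  pH = pK1 + log₁₀([HCO3⁻]/[H2CO3*])
log₁₀(87.1) = +1.940
pH = 6.15 + (+1.940) = 8.09

pH = 8.09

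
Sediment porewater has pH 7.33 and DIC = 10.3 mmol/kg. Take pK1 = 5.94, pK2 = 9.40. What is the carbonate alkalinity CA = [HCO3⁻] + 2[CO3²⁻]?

CA = [HCO3⁻] + 2[CO3²⁻] = (α₁ + 2α₂)·DIC
At pH 7.33: [H⁺]/K1 = 10^-1.39 = 0.040738, K2/[H⁺] = 10^-2.07 = 0.0085114
α₁ = 1/(1 + 0.040738 + 0.0085114) = 1/1.0492 = 0.9531; α₂ = α₁·K2/[H⁺] = 0.008112
α₁ + 2α₂ = 0.9693
CA = 0.9693 × 10.3 = 9.98 mmol/kg

CA = 9.98 mmol/kg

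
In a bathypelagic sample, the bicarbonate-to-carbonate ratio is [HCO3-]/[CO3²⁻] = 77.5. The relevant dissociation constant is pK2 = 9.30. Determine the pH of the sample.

From K2 = [H⁺][CO3²⁻]/[HCO3-]:  pH = pK2 − log₁₀([HCO3-]/[CO3²⁻])
log₁₀(77.5) = +1.889
pH = 9.30 − (+1.889) = 7.41

pH = 7.41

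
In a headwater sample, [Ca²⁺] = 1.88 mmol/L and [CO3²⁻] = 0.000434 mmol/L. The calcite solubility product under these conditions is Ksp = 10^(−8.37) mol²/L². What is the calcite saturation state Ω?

Ksp = 10^(−8.37) = 4.266×10^-9
Ω = [Ca²⁺][CO3²⁻]/Ksp = (1.88×10^-3)(0.000434×10^-3) / 4.266×10^-9 = 0.191

Ω = 0.191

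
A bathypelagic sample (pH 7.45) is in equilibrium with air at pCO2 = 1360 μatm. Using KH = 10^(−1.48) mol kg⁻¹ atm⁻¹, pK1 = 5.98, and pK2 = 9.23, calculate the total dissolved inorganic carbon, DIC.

[CO2*] = KH · pCO2 = 10^(−1.48) × 1360×10^-6 = 4.503×10^-5 mol/kg
α₀ = 1/(1 + K1/[H⁺] + K1K2/[H⁺]²) = 1/(1 + 10^+1.47 + 10^-0.31) = 0.03226
DIC = [CO2*]/α₀ = 4.503×10^-5 / 0.03226 = 1.40 mmol/kg

DIC = 1.40 mmol/kg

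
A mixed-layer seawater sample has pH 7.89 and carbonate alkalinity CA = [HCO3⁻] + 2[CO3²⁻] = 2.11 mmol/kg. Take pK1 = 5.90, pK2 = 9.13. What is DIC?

CA = [HCO3⁻] + 2[CO3²⁻] = (α₁ + 2α₂)·DIC
At pH 7.89: [H⁺]/K1 = 10^-1.99 = 0.010233, K2/[H⁺] = 10^-1.24 = 0.057544
α₁ = 1/(1 + 0.010233 + 0.057544) = 1/1.0678 = 0.9365; α₂ = α₁·K2/[H⁺] = 0.05389
α₁ + 2α₂ = 1.0443
DIC = CA / (α₁ + 2α₂) = 2.11 / 1.0443 = 2.02 mmol/kg

DIC = 2.02 mmol/kg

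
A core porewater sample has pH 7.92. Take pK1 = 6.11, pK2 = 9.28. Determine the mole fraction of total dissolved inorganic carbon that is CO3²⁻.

α₂ = 0.0412

α₂ = 1 / (1 + [H⁺]/K2 + [H⁺]²/(K1K2)) = 1 / (1 + 10^+1.36 + 10^-0.45)
   = 1 / (1 + 22.909 + 0.35481) = 1/24.263 = 0.04121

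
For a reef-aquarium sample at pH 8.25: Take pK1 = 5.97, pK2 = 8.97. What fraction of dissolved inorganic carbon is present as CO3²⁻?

α₂ = 0.159

α₂ = 1 / (1 + [H⁺]/K2 + [H⁺]²/(K1K2)) = 1 / (1 + 10^+0.72 + 10^-1.56)
   = 1 / (1 + 5.2481 + 0.027542) = 1/6.2756 = 0.1593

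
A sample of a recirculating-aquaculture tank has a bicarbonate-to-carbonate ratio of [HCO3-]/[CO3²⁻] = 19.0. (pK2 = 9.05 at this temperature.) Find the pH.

From K2 = [H⁺][CO3²⁻]/[HCO3-]:  pH = pK2 − log₁₀([HCO3-]/[CO3²⁻])
log₁₀(19.0) = +1.279
pH = 9.05 − (+1.279) = 7.77

pH = 7.77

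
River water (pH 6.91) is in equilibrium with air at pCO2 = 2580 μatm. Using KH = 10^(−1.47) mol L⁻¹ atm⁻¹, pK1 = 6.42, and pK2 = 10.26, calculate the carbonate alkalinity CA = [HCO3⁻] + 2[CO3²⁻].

[CO2*] = KH · pCO2 = 10^(−1.47) × 2580×10^-6 = 8.742×10^-5 mol/L
α₀ = 1/(1 + K1/[H⁺] + K1K2/[H⁺]²) = 1/(1 + 10^+0.49 + 10^-2.86) = 0.2444
DIC = [CO2*]/α₀ = 8.742×10^-5 / 0.2444 = 0.3577 mmol/L
CA = (α₁ + 2α₂)·DIC = (0.7553 + 2×0.0003374) × 0.3577 = 0.270 mmol/L

CA = 0.270 mmol/L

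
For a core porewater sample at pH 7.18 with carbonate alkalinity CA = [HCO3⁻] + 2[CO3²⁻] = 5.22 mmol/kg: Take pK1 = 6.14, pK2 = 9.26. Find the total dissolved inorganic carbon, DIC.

DIC = 5.65 mmol/kg

CA = [HCO3⁻] + 2[CO3²⁻] = (α₁ + 2α₂)·DIC
At pH 7.18: [H⁺]/K1 = 10^-1.04 = 0.091201, K2/[H⁺] = 10^-2.08 = 0.0083176
α₁ = 1/(1 + 0.091201 + 0.0083176) = 1/1.0995 = 0.9095; α₂ = α₁·K2/[H⁺] = 0.007565
α₁ + 2α₂ = 0.9246
DIC = CA / (α₁ + 2α₂) = 5.22 / 0.9246 = 5.65 mmol/kg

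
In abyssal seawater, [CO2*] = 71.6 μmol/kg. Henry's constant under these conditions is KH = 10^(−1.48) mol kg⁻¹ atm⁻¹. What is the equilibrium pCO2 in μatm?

KH = 10^(−1.48) = 3.311×10^-2 mol kg⁻¹ atm⁻¹
pCO2 = [CO2*]/KH = 71.6×10^-6 / 3.311×10^-2 = 2.16×10^-3 atm = 2160 μatm

pCO2 = 2160 μatm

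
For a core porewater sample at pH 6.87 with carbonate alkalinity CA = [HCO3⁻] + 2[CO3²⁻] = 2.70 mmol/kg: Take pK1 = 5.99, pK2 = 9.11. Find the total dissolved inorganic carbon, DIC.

DIC = 3.04 mmol/kg

CA = [HCO3⁻] + 2[CO3²⁻] = (α₁ + 2α₂)·DIC
At pH 6.87: [H⁺]/K1 = 10^-0.88 = 0.13183, K2/[H⁺] = 10^-2.24 = 0.0057544
α₁ = 1/(1 + 0.13183 + 0.0057544) = 1/1.1376 = 0.8791; α₂ = α₁·K2/[H⁺] = 0.005058
α₁ + 2α₂ = 0.8892
DIC = CA / (α₁ + 2α₂) = 2.70 / 0.8892 = 3.04 mmol/kg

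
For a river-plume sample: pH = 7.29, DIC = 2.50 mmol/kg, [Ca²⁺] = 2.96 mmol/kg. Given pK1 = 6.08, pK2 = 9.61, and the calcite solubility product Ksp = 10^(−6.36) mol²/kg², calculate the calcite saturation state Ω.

α₂ = 1 / (1 + [H⁺]/K2 + [H⁺]²/(K1K2)) = 1 / (1 + 10^+2.32 + 10^+1.11)
   = 1 / (1 + 208.93 + 12.882) = 1/222.81 = 0.004488
[CO3²⁻] = α₂ × DIC = 0.004488 × 2.50 = 0.01122 mmol/kg = 11.22 μmol/kg
Ksp = 10^(−6.36) = 4.365×10^-7
Ω = [Ca²⁺][CO3²⁻]/Ksp = (2.96×10^-3)(1.122×10^-5) / 4.365×10^-7 = 0.0761

Ω = 0.0761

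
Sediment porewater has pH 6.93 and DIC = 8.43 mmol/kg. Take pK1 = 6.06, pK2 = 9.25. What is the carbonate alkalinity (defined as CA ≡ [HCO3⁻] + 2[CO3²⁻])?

CA = 7.47 mmol/kg

CA = [HCO3⁻] + 2[CO3²⁻] = (α₁ + 2α₂)·DIC
At pH 6.93: [H⁺]/K1 = 10^-0.87 = 0.13490, K2/[H⁺] = 10^-2.32 = 0.0047863
α₁ = 1/(1 + 0.13490 + 0.0047863) = 1/1.1397 = 0.8774; α₂ = α₁·K2/[H⁺] = 0.004200
α₁ + 2α₂ = 0.8858
CA = 0.8858 × 8.43 = 7.47 mmol/kg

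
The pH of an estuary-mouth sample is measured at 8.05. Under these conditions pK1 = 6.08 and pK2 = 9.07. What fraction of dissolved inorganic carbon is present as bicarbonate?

α₁ = 0.904

α₁ = 1 / (1 + [H⁺]/K1 + K2/[H⁺]) = 1 / (1 + 10^-1.97 + 10^-1.02)
   = 1 / (1 + 0.010715 + 0.095499) = 1/1.1062 = 0.9040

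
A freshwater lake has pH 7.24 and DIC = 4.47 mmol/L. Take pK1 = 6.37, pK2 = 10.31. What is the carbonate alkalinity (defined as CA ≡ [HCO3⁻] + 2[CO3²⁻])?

CA = [HCO3⁻] + 2[CO3²⁻] = (α₁ + 2α₂)·DIC
At pH 7.24: [H⁺]/K1 = 10^-0.87 = 0.13490, K2/[H⁺] = 10^-3.07 = 0.00085114
α₁ = 1/(1 + 0.13490 + 0.00085114) = 1/1.1357 = 0.8805; α₂ = α₁·K2/[H⁺] = 0.0007494
α₁ + 2α₂ = 0.8820
CA = 0.8820 × 4.47 = 3.94 mmol/L

CA = 3.94 mmol/L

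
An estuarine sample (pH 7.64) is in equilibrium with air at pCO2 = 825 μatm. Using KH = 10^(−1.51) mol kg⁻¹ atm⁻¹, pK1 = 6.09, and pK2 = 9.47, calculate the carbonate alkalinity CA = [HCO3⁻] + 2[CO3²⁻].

CA = 0.931 mmol/kg

[CO2*] = KH · pCO2 = 10^(−1.51) × 825×10^-6 = 2.549×10^-5 mol/kg
α₀ = 1/(1 + K1/[H⁺] + K1K2/[H⁺]²) = 1/(1 + 10^+1.55 + 10^-0.28) = 0.02702
DIC = [CO2*]/α₀ = 2.549×10^-5 / 0.02702 = 0.9435 mmol/kg
CA = (α₁ + 2α₂)·DIC = (0.9588 + 2×0.01418) × 0.9435 = 0.931 mmol/kg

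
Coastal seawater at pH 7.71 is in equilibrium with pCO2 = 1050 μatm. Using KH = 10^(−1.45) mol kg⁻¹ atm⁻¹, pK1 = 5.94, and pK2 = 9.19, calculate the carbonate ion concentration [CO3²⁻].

[CO2*] = KH · pCO2 = 10^(−1.45) × 1050×10^-6 = 3.726×10^-5 mol/kg
α₀ = 1/(1 + K1/[H⁺] + K1K2/[H⁺]²) = 1/(1 + 10^+1.77 + 10^+0.29) = 0.01617
DIC = [CO2*]/α₀ = 3.726×10^-5 / 0.01617 = 2.304 mmol/kg
[CO3²⁻] = α₂·DIC; α₂ = 0.03153, so [CO3²⁻] = 0.03153 × 2.304 = 0.0726 mmol/kg

[CO3²⁻] = 0.0726 mmol/kg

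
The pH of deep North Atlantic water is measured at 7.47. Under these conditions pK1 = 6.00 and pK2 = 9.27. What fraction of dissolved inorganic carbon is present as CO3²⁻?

α₂ = 1 / (1 + [H⁺]/K2 + [H⁺]²/(K1K2)) = 1 / (1 + 10^+1.80 + 10^+0.33)
   = 1 / (1 + 63.096 + 2.1380) = 1/66.234 = 0.01510

α₂ = 0.0151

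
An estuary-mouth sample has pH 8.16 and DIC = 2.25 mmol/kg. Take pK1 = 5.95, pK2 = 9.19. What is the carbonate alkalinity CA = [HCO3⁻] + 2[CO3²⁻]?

CA = [HCO3⁻] + 2[CO3²⁻] = (α₁ + 2α₂)·DIC
At pH 8.16: [H⁺]/K1 = 10^-2.21 = 0.0061660, K2/[H⁺] = 10^-1.03 = 0.093325
α₁ = 1/(1 + 0.0061660 + 0.093325) = 1/1.0995 = 0.9095; α₂ = α₁·K2/[H⁺] = 0.08488
α₁ + 2α₂ = 1.0793
CA = 1.0793 × 2.25 = 2.43 mmol/kg

CA = 2.43 mmol/kg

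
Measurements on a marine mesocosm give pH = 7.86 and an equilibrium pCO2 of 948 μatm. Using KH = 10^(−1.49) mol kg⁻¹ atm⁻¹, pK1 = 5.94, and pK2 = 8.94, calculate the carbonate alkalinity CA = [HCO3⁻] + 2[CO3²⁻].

CA = 2.98 mmol/kg

[CO2*] = KH · pCO2 = 10^(−1.49) × 948×10^-6 = 3.068×10^-5 mol/kg
α₀ = 1/(1 + K1/[H⁺] + K1K2/[H⁺]²) = 1/(1 + 10^+1.92 + 10^+0.84) = 0.01098
DIC = [CO2*]/α₀ = 3.068×10^-5 / 0.01098 = 2.794 mmol/kg
CA = (α₁ + 2α₂)·DIC = (0.9131 + 2×0.07595) × 2.794 = 2.98 mmol/kg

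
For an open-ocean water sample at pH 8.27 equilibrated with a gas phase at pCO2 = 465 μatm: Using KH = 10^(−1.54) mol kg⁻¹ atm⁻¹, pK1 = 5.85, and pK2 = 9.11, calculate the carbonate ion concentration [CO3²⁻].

[CO3²⁻] = 0.510 mmol/kg

[CO2*] = KH · pCO2 = 10^(−1.54) × 465×10^-6 = 1.341×10^-5 mol/kg
α₀ = 1/(1 + K1/[H⁺] + K1K2/[H⁺]²) = 1/(1 + 10^+2.42 + 10^+1.58) = 0.003311
DIC = [CO2*]/α₀ = 1.341×10^-5 / 0.003311 = 4.051 mmol/kg
[CO3²⁻] = α₂·DIC; α₂ = 0.1259, so [CO3²⁻] = 0.1259 × 4.051 = 0.510 mmol/kg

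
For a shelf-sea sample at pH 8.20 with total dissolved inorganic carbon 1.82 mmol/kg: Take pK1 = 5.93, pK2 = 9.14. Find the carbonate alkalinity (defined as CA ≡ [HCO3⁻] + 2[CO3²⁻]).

CA = 2.00 mmol/kg

CA = [HCO3⁻] + 2[CO3²⁻] = (α₁ + 2α₂)·DIC
At pH 8.20: [H⁺]/K1 = 10^-2.27 = 0.0053703, K2/[H⁺] = 10^-0.94 = 0.11482
α₁ = 1/(1 + 0.0053703 + 0.11482) = 1/1.1202 = 0.8927; α₂ = α₁·K2/[H⁺] = 0.1025
α₁ + 2α₂ = 1.0977
CA = 1.0977 × 1.82 = 2.00 mmol/kg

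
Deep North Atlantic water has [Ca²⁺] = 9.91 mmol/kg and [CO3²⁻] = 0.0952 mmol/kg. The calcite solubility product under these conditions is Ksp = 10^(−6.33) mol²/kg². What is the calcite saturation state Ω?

Ksp = 10^(−6.33) = 4.677×10^-7
Ω = [Ca²⁺][CO3²⁻]/Ksp = (9.91×10^-3)(0.0952×10^-3) / 4.677×10^-7 = 2.02

Ω = 2.02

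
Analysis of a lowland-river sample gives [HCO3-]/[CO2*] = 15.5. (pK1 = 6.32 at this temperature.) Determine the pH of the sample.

From K1 = [H⁺][HCO3-]/[CO2*]:  pH = pK1 + log₁₀([HCO3-]/[CO2*])
log₁₀(15.5) = +1.190
pH = 6.32 + (+1.190) = 7.51

pH = 7.51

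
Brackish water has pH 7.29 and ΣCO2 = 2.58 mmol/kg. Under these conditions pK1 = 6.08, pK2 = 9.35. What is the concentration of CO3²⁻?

[CO3²⁻] = 0.0210 mmol/kg

α₂ = 1 / (1 + [H⁺]/K2 + [H⁺]²/(K1K2)) = 1 / (1 + 10^+2.06 + 10^+0.85)
   = 1 / (1 + 114.82 + 7.0795) = 1/122.89 = 0.008137
[CO3²⁻] = α₂ × DIC = 0.008137 × 2.58 = 0.0210 mmol/kg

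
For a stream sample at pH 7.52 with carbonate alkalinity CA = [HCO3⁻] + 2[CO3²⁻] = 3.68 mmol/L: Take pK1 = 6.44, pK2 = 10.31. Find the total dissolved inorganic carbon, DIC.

CA = [HCO3⁻] + 2[CO3²⁻] = (α₁ + 2α₂)·DIC
At pH 7.52: [H⁺]/K1 = 10^-1.08 = 0.083176, K2/[H⁺] = 10^-2.79 = 0.0016218
α₁ = 1/(1 + 0.083176 + 0.0016218) = 1/1.0848 = 0.9218; α₂ = α₁·K2/[H⁺] = 0.001495
α₁ + 2α₂ = 0.9248
DIC = CA / (α₁ + 2α₂) = 3.68 / 0.9248 = 3.98 mmol/L

DIC = 3.98 mmol/L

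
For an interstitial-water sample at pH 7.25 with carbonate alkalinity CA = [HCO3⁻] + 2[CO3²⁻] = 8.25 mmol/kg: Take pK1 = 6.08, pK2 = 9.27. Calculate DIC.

CA = [HCO3⁻] + 2[CO3²⁻] = (α₁ + 2α₂)·DIC
At pH 7.25: [H⁺]/K1 = 10^-1.17 = 0.067608, K2/[H⁺] = 10^-2.02 = 0.0095499
α₁ = 1/(1 + 0.067608 + 0.0095499) = 1/1.0772 = 0.9284; α₂ = α₁·K2/[H⁺] = 0.008866
α₁ + 2α₂ = 0.9461
DIC = CA / (α₁ + 2α₂) = 8.25 / 0.9461 = 8.72 mmol/kg

DIC = 8.72 mmol/kg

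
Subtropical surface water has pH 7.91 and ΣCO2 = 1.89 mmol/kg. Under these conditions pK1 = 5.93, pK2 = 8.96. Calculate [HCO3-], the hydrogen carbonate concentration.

α₁ = 1 / (1 + [H⁺]/K1 + K2/[H⁺]) = 1 / (1 + 10^-1.98 + 10^-1.05)
   = 1 / (1 + 0.010471 + 0.089125) = 1/1.0996 = 0.9094
[HCO3⁻] = α₁ × DIC = 0.9094 × 1.89 = 1.72 mmol/kg

[HCO3⁻] = 1.72 mmol/kg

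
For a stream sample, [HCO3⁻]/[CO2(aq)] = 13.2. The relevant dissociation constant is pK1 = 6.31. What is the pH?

From K1 = [H⁺][HCO3⁻]/[CO2(aq)]:  pH = pK1 + log₁₀([HCO3⁻]/[CO2(aq)])
log₁₀(13.2) = +1.121
pH = 6.31 + (+1.121) = 7.43

pH = 7.43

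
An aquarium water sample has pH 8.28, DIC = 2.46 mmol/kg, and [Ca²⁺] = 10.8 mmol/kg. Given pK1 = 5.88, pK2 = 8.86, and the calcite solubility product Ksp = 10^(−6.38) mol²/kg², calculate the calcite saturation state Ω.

Ω = 13.2

α₂ = 1 / (1 + [H⁺]/K2 + [H⁺]²/(K1K2)) = 1 / (1 + 10^+0.58 + 10^-1.82)
   = 1 / (1 + 3.8019 + 0.015136) = 1/4.8170 = 0.2076
[CO3²⁻] = α₂ × DIC = 0.2076 × 2.46 = 0.5107 mmol/kg
Ksp = 10^(−6.38) = 4.169×10^-7
Ω = [Ca²⁺][CO3²⁻]/Ksp = (10.8×10^-3)(5.107×10^-4) / 4.169×10^-7 = 13.2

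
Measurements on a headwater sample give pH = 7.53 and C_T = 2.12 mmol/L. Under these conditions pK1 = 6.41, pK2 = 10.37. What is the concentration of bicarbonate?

α₁ = 1 / (1 + [H⁺]/K1 + K2/[H⁺]) = 1 / (1 + 10^-1.12 + 10^-2.84)
   = 1 / (1 + 0.075858 + 0.0014454) = 1/1.0773 = 0.9282
[HCO3⁻] = α₁ × DIC = 0.9282 × 2.12 = 1.97 mmol/L

[HCO3⁻] = 1.97 mmol/L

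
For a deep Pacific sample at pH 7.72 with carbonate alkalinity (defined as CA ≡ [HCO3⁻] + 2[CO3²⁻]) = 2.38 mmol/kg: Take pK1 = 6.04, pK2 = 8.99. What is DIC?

CA = [HCO3⁻] + 2[CO3²⁻] = (α₁ + 2α₂)·DIC
At pH 7.72: [H⁺]/K1 = 10^-1.68 = 0.020893, K2/[H⁺] = 10^-1.27 = 0.053703
α₁ = 1/(1 + 0.020893 + 0.053703) = 1/1.0746 = 0.9306; α₂ = α₁·K2/[H⁺] = 0.04998
α₁ + 2α₂ = 1.0305
DIC = CA / (α₁ + 2α₂) = 2.38 / 1.0305 = 2.31 mmol/kg

DIC = 2.31 mmol/kg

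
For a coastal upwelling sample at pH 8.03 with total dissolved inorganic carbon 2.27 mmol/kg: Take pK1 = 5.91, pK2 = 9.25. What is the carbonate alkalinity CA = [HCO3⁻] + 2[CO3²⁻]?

CA = [HCO3⁻] + 2[CO3²⁻] = (α₁ + 2α₂)·DIC
At pH 8.03: [H⁺]/K1 = 10^-2.12 = 0.0075858, K2/[H⁺] = 10^-1.22 = 0.060256
α₁ = 1/(1 + 0.0075858 + 0.060256) = 1/1.0678 = 0.9365; α₂ = α₁·K2/[H⁺] = 0.05643
α₁ + 2α₂ = 1.0493
CA = 1.0493 × 2.27 = 2.38 mmol/kg

CA = 2.38 mmol/kg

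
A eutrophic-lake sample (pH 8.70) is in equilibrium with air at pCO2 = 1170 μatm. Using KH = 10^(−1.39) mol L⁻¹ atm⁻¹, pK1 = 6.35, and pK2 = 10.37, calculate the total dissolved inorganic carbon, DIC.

DIC = 10.9 mmol/L

[CO2*] = KH · pCO2 = 10^(−1.39) × 1170×10^-6 = 4.766×10^-5 mol/L
α₀ = 1/(1 + K1/[H⁺] + K1K2/[H⁺]²) = 1/(1 + 10^+2.35 + 10^+0.68) = 0.004354
DIC = [CO2*]/α₀ = 4.766×10^-5 / 0.004354 = 10.9 mmol/L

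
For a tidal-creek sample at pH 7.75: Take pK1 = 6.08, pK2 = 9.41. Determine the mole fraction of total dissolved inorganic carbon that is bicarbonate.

α₁ = 1 / (1 + [H⁺]/K1 + K2/[H⁺]) = 1 / (1 + 10^-1.67 + 10^-1.66)
   = 1 / (1 + 0.021380 + 0.021878) = 1/1.0433 = 0.9585

α₁ = 0.959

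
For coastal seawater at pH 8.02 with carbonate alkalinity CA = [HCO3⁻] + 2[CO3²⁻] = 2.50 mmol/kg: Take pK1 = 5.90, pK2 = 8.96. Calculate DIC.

DIC = 2.28 mmol/kg

CA = [HCO3⁻] + 2[CO3²⁻] = (α₁ + 2α₂)·DIC
At pH 8.02: [H⁺]/K1 = 10^-2.12 = 0.0075858, K2/[H⁺] = 10^-0.94 = 0.11482
α₁ = 1/(1 + 0.0075858 + 0.11482) = 1/1.1224 = 0.8909; α₂ = α₁·K2/[H⁺] = 0.1023
α₁ + 2α₂ = 1.0955
DIC = CA / (α₁ + 2α₂) = 2.50 / 1.0955 = 2.28 mmol/kg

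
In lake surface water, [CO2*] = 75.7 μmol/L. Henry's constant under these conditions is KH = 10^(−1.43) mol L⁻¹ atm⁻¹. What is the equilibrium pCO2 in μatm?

pCO2 = 2040 μatm

KH = 10^(−1.43) = 3.715×10^-2 mol L⁻¹ atm⁻¹
pCO2 = [CO2*]/KH = 75.7×10^-6 / 3.715×10^-2 = 2.04×10^-3 atm = 2040 μatm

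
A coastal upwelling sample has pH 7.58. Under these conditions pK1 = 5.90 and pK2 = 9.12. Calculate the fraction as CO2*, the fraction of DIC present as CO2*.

α₀ = 0.0199

α₀ = 1 / (1 + K1/[H⁺] + K1K2/[H⁺]²) = 1 / (1 + 10^+1.68 + 10^+0.14)
   = 1 / (1 + 47.863 + 1.3804) = 1/50.243 = 0.01990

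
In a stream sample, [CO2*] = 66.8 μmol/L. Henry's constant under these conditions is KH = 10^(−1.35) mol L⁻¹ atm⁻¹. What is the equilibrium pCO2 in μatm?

KH = 10^(−1.35) = 4.467×10^-2 mol L⁻¹ atm⁻¹
pCO2 = [CO2*]/KH = 66.8×10^-6 / 4.467×10^-2 = 1.50×10^-3 atm = 1500 μatm

pCO2 = 1500 μatm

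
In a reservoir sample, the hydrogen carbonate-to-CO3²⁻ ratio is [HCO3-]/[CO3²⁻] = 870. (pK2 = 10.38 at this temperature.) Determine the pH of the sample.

From K2 = [H⁺][CO3²⁻]/[HCO3-]:  pH = pK2 − log₁₀([HCO3-]/[CO3²⁻])
log₁₀(870) = +2.940
pH = 10.38 − (+2.940) = 7.44

pH = 7.44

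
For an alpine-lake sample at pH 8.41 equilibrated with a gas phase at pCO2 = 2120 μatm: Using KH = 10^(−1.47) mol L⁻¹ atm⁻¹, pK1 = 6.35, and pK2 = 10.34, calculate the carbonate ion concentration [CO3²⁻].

[CO3²⁻] = 0.0969 mmol/L

[CO2*] = KH · pCO2 = 10^(−1.47) × 2120×10^-6 = 7.183×10^-5 mol/L
α₀ = 1/(1 + K1/[H⁺] + K1K2/[H⁺]²) = 1/(1 + 10^+2.06 + 10^+0.13) = 0.008535
DIC = [CO2*]/α₀ = 7.183×10^-5 / 0.008535 = 8.416 mmol/L
[CO3²⁻] = α₂·DIC; α₂ = 0.01151, so [CO3²⁻] = 0.01151 × 8.416 = 0.0969 mmol/L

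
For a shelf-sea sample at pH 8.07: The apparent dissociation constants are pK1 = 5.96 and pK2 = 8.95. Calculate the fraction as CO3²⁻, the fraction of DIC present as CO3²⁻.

α₂ = 0.116

α₂ = 1 / (1 + [H⁺]/K2 + [H⁺]²/(K1K2)) = 1 / (1 + 10^+0.88 + 10^-1.23)
   = 1 / (1 + 7.5858 + 0.058884) = 1/8.6447 = 0.1157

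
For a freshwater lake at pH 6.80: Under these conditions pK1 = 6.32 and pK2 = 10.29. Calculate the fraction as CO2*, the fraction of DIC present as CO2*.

α₀ = 1 / (1 + K1/[H⁺] + K1K2/[H⁺]²) = 1 / (1 + 10^+0.48 + 10^-3.01)
   = 1 / (1 + 3.0200 + 0.00097724) = 1/4.0209 = 0.2487

α₀ = 0.249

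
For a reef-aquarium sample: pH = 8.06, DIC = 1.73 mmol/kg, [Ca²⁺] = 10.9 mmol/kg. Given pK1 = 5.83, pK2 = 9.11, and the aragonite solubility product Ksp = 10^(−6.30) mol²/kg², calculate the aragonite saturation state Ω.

α₂ = 1 / (1 + [H⁺]/K2 + [H⁺]²/(K1K2)) = 1 / (1 + 10^+1.05 + 10^-1.18)
   = 1 / (1 + 11.220 + 0.066069) = 1/12.286 = 0.08139
[CO3²⁻] = α₂ × DIC = 0.08139 × 1.73 = 0.1408 mmol/kg
Ksp = 10^(−6.30) = 5.012×10^-7
Ω = [Ca²⁺][CO3²⁻]/Ksp = (10.9×10^-3)(1.408×10^-4) / 5.012×10^-7 = 3.06

Ω = 3.06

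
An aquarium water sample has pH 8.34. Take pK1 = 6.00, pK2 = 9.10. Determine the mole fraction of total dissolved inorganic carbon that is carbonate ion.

α₂ = 0.147

α₂ = 1 / (1 + [H⁺]/K2 + [H⁺]²/(K1K2)) = 1 / (1 + 10^+0.76 + 10^-1.58)
   = 1 / (1 + 5.7544 + 0.026303) = 1/6.7807 = 0.1475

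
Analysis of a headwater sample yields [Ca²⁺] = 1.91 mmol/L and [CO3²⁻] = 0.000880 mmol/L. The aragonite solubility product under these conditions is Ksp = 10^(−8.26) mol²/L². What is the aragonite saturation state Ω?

Ksp = 10^(−8.26) = 5.495×10^-9
Ω = [Ca²⁺][CO3²⁻]/Ksp = (1.91×10^-3)(0.000880×10^-3) / 5.495×10^-9 = 0.306

Ω = 0.306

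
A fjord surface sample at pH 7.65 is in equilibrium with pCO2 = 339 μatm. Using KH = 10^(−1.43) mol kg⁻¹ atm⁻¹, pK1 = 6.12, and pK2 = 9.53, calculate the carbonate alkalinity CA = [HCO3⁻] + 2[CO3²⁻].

[CO2*] = KH · pCO2 = 10^(−1.43) × 339×10^-6 = 1.260×10^-5 mol/kg
α₀ = 1/(1 + K1/[H⁺] + K1K2/[H⁺]²) = 1/(1 + 10^+1.53 + 10^-0.35) = 0.02830
DIC = [CO2*]/α₀ = 1.260×10^-5 / 0.02830 = 0.4450 mmol/kg
CA = (α₁ + 2α₂)·DIC = (0.9591 + 2×0.01264) × 0.4450 = 0.438 mmol/kg

CA = 0.438 mmol/kg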